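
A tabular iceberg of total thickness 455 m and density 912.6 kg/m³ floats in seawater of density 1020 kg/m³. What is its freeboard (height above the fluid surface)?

47.9 m

Floating equilibrium: submerged depth d = t ρ_obj/ρ_fluid = 455 m × 912.6/1020 = 407.1 m.
Freeboard = t − d = 455 m − 407.1 m = 47.9 m.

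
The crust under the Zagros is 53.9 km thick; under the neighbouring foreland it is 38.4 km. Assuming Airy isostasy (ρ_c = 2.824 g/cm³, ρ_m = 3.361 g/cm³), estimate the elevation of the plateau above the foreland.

2.48 km

Excess crust Δ = 53.9 km − 38.4 km = 15.5 km, split between elevation h and root r with h + r = Δ.
Airy balance ρ_c h = (ρ_m − ρ_c) r gives r = h ρ_c/(ρ_m − ρ_c), so h (1 + ρ_c/(ρ_m − ρ_c)) = Δ, i.e. h = Δ (ρ_m − ρ_c)/ρ_m.
h = 15.5 km × 0.537/3.361 = 2.48 km.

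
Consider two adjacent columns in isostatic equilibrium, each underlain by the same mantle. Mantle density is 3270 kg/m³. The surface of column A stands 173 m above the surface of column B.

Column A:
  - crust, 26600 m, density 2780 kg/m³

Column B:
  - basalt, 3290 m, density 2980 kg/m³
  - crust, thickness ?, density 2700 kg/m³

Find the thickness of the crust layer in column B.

Take the compensation level at the base of the deeper column (depth z_c below the surface of column A) and equate Σ ρ_i t_i down to z_c; mantle fills any gap and the z_c terms cancel.
Column A: 26600×2780 + (z_c − 26600)×3270
Column B: 173×0 + 3290×2980 + x×2700 + (z_c − 173 − 3290 − x)×3270
The z_c×3270 term appears on both sides and cancels. Collect the known terms of each column as K = Σ(ρt)_known − 3270 × (depth of known layers): K_A = 73948000 − 3270×26600 = −13034000; K_B = 9804200 − 3270×(173 + 3290) = −1519810.
Balance: K_A = K_B − x×(3270 − 2700), so x = (K_B − K_A)/(3270 − 2700) = 11514200/570 = 20200 m.

20200 m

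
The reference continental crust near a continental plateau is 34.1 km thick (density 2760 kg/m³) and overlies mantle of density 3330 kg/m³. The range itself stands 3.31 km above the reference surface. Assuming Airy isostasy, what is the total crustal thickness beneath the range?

53.4 km

Root depth r = h ρ_c / (ρ_m − ρ_c) = 3.31 km × 2760 / 570 = 16.03 km.
Total thickness = T + h + r = 34.1 km + 3.31 km + 16.03 km = 53.4 km.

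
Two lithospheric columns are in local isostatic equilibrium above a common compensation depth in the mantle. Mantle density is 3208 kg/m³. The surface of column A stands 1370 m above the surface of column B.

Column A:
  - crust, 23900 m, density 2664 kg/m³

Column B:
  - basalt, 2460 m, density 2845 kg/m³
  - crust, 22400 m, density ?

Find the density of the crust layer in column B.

Take the compensation level at the base of the deeper column (depth z_c below the surface of column A) and equate Σ ρ_i t_i down to z_c; mantle fills any gap and the z_c terms cancel.
Column A: 23900×2664 + (z_c − 23900)×3208
Column B: 1370×0 + 2460×2845 + 22400×ρ + (z_c − 1370 − 24860)×3208
The z_c×3208 term appears on both sides and cancels. Collect the known terms of each column as K = Σ(ρt)_known − 3208 × (depth of known layers): K_A = 63669600 − 3208×23900 = −13001600; K_B = 6998700 − 3208×(1370 + 24860) = −77147140.
Balance: K_A = K_B + 22400×ρ, so ρ = (K_A − K_B)/22400 = 64145500/22400 = 2860 kg/m³.

2860 kg/m³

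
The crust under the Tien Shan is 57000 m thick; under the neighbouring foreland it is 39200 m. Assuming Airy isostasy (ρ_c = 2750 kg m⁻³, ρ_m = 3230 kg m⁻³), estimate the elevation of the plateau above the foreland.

2650 m

Excess crust Δ = 57000 m − 39200 m = 17800 m, split between elevation h and root r with h + r = Δ.
Airy balance ρ_c h = (ρ_m − ρ_c) r gives r = h ρ_c/(ρ_m − ρ_c), so h (1 + ρ_c/(ρ_m − ρ_c)) = Δ, i.e. h = Δ (ρ_m − ρ_c)/ρ_m.
h = 17800 m × 480/3230 = 2650 m.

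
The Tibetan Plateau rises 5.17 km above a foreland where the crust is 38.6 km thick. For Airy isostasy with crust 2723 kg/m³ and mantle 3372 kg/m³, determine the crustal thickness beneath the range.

Root depth r = h ρ_c / (ρ_m − ρ_c) = 5.17 km × 2723 / 649 = 21.69 km.
Total thickness = T + h + r = 38.6 km + 5.17 km + 21.69 km = 65.5 km.

65.5 km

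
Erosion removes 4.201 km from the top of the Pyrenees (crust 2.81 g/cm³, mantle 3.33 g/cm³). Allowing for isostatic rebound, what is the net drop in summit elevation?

Rebound u = e ρ_c/ρ_m = 4.201 km × 2.81/3.33 = 3.545 km.
Net surface drop = e − u = 4.201 km − 3.545 km = e (ρ_m − ρ_c)/ρ_m = 0.656 km.

0.656 km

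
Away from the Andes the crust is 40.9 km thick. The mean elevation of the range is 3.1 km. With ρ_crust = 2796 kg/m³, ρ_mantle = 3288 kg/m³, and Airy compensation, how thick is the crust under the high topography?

61.6 km

Root depth r = h ρ_c / (ρ_m − ρ_c) = 3.1 km × 2796 / 492 = 17.62 km.
Total thickness = T + h + r = 40.9 km + 3.1 km + 17.62 km = 61.6 km.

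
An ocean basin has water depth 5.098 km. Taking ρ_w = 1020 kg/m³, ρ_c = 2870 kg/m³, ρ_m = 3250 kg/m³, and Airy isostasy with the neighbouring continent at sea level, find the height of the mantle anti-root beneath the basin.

24.8 km

Equating mass per unit area of the two columns: replacing crust with seawater at the top is compensated by replacing crust with mantle at the base: d (ρ_c − ρ_w) = a (ρ_m − ρ_c).
a = d (ρ_c − ρ_w)/(ρ_m − ρ_c) = 5.098 km × 1850/380 = 24.8 km.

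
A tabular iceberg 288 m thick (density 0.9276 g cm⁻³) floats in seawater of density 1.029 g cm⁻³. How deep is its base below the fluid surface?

Draft d = t ρ_obj/ρ_fluid = 288 m × 0.9276/1.029 = 260 m.

260 m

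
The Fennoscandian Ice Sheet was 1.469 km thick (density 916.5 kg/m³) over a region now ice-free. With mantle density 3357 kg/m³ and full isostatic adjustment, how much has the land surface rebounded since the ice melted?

0.401 km

Removing the load lets mantle flow back in; uplift u satisfies ρ_ice t = ρ_m u.
u = t ρ_ice/ρ_m = 1.469 km × 916.5/3357 = 0.401 km.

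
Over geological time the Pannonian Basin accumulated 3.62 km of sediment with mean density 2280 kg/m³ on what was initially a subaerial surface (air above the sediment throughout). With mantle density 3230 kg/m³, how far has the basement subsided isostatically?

Subaerial load: s = t ρ_sed / ρ_m = 3.62 km × 2280/3230 = 2.56 km.

2.56 km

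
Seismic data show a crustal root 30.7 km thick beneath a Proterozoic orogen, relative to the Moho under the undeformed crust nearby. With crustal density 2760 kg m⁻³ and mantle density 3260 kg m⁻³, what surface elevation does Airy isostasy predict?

5.56 km

Isostatic balance requires: ρ_c h = (ρ_m − ρ_c) r.
h = r (ρ_m − ρ_c) / ρ_c = 30.7 km × (3260 − 2760) / 2760 = 5.56 km.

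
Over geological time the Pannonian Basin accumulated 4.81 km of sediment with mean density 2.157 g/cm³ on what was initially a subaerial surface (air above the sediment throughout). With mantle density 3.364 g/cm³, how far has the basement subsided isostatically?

3.08 km

Subaerial load: s = t ρ_sed / ρ_m = 4.81 km × 2.157/3.364 = 3.08 km.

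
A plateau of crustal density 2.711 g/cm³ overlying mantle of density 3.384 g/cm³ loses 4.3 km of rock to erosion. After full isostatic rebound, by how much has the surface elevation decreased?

0.855 km

Rebound u = e ρ_c/ρ_m = 4.3 km × 2.711/3.384 = 3.445 km.
Net surface drop = e − u = 4.3 km − 3.445 km = e (ρ_m − ρ_c)/ρ_m = 0.855 km.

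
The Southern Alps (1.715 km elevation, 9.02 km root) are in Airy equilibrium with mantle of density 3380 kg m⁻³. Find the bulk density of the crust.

2840 kg m⁻³

ρ_c h = (ρ_m − ρ_c) r → ρ_c (h + r) = ρ_m r → ρ_c = ρ_m r / (h + r).
ρ_c = 3380 × 9.02 km / (1.715 km + 9.02 km) = 2840 kg m⁻³.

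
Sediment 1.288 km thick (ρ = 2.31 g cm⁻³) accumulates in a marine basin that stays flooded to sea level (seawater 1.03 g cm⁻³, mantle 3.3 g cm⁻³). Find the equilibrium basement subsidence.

Submarine loading: the sediment displaces seawater, and the subsidence is in turn flooded, so s (ρ_m − ρ_w) = t (ρ_sed − ρ_w).
s = 1.288 km × (2.31 − 1.03) / (3.3 − 1.03) = 0.726 km.

0.726 km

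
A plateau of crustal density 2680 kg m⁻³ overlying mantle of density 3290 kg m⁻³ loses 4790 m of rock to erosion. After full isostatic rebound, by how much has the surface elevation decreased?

888 m

Rebound u = e ρ_c/ρ_m = 4790 m × 2680/3290 = 3902 m.
Net surface drop = e − u = 4790 m − 3902 m = e (ρ_m − ρ_c)/ρ_m = 888 m.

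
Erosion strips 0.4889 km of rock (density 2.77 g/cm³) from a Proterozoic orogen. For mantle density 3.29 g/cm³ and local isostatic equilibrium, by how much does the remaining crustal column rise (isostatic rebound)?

Unloading: uplift u = e ρ_c/ρ_m = 0.4889 km × 2.77/3.29 = 0.412 km.

0.412 km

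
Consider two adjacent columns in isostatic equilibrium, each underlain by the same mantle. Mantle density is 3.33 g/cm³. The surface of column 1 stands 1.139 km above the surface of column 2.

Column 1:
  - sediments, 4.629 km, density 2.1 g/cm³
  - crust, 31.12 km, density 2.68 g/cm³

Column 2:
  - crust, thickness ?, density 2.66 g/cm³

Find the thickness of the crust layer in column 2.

33 km

Take the compensation level at the base of the deeper column (depth z_c below the surface of column 1) and equate Σ ρ_i t_i down to z_c; mantle fills any gap and the z_c terms cancel.
Column 1: 4.629×2.1 + 31.12×2.68 + (z_c − 35.749)×3.33
Column 2: 1.139×0 + x×2.66 + (z_c − 1.139 − 0 − x)×3.33
The z_c×3.33 term appears on both sides and cancels. Collect the known terms of each column as K = Σ(ρt)_known − 3.33 × (depth of known layers): K_1 = 93.1225 − 3.33×35.749 = −25.92167; K_2 = 0 − 3.33×(1.139 + 0) = −3.79287.
Balance: K_1 = K_2 − x×(3.33 − 2.66), so x = (K_2 − K_1)/(3.33 − 2.66) = 22.1288/0.67 = 33 km.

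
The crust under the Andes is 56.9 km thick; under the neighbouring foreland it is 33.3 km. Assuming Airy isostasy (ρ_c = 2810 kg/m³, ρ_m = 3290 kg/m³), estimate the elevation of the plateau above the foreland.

3.44 km

Excess crust Δ = 56.9 km − 33.3 km = 23.6 km, split between elevation h and root r with h + r = Δ.
Airy balance ρ_c h = (ρ_m − ρ_c) r gives r = h ρ_c/(ρ_m − ρ_c), so h (1 + ρ_c/(ρ_m − ρ_c)) = Δ, i.e. h = Δ (ρ_m − ρ_c)/ρ_m.
h = 23.6 km × 480/3290 = 3.44 km.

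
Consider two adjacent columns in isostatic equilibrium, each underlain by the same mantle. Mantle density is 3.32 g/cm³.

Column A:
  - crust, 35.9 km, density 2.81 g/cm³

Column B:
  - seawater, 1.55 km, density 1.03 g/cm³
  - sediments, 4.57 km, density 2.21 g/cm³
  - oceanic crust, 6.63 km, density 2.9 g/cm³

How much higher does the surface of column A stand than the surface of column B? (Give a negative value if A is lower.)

2.08 km

For any compensation level in the mantle, the mantle terms cancel and isostasy reduces to e = (Σt_A − Σt_B) − (Σ(ρt)_A − Σ(ρt)_B) / ρ_m.
Σt_A = 35.9 km; Σt_B = 12.75 km; Σ(ρt)_A = 100.879; Σ(ρt)_B = 30.9232 (in km·g/cm³).
e = (35.9 − 12.75) − (100.879 − 30.9232) / 3.32 = 2.08 km.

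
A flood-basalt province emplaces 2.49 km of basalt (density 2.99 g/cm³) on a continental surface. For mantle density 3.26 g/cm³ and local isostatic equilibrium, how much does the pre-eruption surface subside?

Subaerial loading: s = t ρ_load / ρ_m.
s = 2.49 km × 2.99/3.26 = 2.28 km.

2.28 km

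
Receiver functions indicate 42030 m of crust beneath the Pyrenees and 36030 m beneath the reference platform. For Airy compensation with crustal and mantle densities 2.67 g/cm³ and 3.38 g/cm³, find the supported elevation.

Excess crust Δ = 42030 m − 36030 m = 6000 m, split between elevation h and root r with h + r = Δ.
Airy balance ρ_c h = (ρ_m − ρ_c) r gives r = h ρ_c/(ρ_m − ρ_c), so h (1 + ρ_c/(ρ_m − ρ_c)) = Δ, i.e. h = Δ (ρ_m − ρ_c)/ρ_m.
h = 6000 m × 0.71/3.38 = 1260 m.

1260 m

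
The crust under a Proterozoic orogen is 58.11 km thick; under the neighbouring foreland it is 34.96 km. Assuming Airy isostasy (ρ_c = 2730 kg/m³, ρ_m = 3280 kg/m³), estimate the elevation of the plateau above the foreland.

3.88 km

Excess crust Δ = 58.11 km − 34.96 km = 23.15 km, split between elevation h and root r with h + r = Δ.
Airy balance ρ_c h = (ρ_m − ρ_c) r gives r = h ρ_c/(ρ_m − ρ_c), so h (1 + ρ_c/(ρ_m − ρ_c)) = Δ, i.e. h = Δ (ρ_m − ρ_c)/ρ_m.
h = 23.15 km × 550/3280 = 3.88 km.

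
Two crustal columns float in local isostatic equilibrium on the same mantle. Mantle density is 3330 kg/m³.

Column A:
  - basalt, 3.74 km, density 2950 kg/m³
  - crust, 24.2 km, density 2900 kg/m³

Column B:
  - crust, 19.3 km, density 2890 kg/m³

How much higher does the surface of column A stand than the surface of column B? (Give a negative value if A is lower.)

For any compensation level in the mantle, the mantle terms cancel and isostasy reduces to e = (Σt_A − Σt_B) − (Σ(ρt)_A − Σ(ρt)_B) / ρ_m.
Σt_A = 27.94 km; Σt_B = 19.3 km; Σ(ρt)_A = 81213; Σ(ρt)_B = 55777 (in km·kg/m³).
e = (27.94 − 19.3) − (81213 − 55777) / 3330 = 1 km.

1 km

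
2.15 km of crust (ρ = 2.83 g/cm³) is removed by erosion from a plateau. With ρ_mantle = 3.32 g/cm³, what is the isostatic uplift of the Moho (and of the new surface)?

1.83 km

Unloading: uplift u = e ρ_c/ρ_m = 2.15 km × 2.83/3.32 = 1.83 km.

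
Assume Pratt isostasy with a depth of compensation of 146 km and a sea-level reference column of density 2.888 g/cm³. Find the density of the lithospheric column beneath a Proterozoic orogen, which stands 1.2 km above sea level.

2.86 g/cm³

Pratt balance: ρ_ref D = ρ (D + h).
ρ = ρ_ref D/(D + h) = 2.888 × 146 km/(146 km + 1.2 km) = 2.86 g/cm³.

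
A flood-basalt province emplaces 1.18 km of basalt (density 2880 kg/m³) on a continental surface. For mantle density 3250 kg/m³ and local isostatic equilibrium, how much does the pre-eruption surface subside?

Subaerial loading: s = t ρ_load / ρ_m.
s = 1.18 km × 2880/3250 = 1.05 km.

1.05 km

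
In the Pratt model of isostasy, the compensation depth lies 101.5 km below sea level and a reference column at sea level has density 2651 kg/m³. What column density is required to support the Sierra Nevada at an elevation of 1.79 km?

Pratt balance: ρ_ref D = ρ (D + h).
ρ = ρ_ref D/(D + h) = 2651 × 101.5 km/(101.5 km + 1.79 km) = 2610 kg/m³.

2610 kg/m³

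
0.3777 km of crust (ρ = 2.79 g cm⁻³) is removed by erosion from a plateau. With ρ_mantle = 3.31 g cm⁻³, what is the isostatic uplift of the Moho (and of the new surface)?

Unloading: uplift u = e ρ_c/ρ_m = 0.3777 km × 2.79/3.31 = 0.318 km.

0.318 km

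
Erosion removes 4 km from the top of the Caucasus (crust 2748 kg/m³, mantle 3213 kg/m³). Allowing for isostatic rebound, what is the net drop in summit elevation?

Rebound u = e ρ_c/ρ_m = 4 km × 2748/3213 = 3.421 km.
Net surface drop = e − u = 4 km − 3.421 km = e (ρ_m − ρ_c)/ρ_m = 0.579 km.

0.579 km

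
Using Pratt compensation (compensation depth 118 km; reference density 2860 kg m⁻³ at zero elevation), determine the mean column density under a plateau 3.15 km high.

2790 kg m⁻³

Pratt balance: ρ_ref D = ρ (D + h).
ρ = ρ_ref D/(D + h) = 2860 × 118 km/(118 km + 3.15 km) = 2790 kg m⁻³.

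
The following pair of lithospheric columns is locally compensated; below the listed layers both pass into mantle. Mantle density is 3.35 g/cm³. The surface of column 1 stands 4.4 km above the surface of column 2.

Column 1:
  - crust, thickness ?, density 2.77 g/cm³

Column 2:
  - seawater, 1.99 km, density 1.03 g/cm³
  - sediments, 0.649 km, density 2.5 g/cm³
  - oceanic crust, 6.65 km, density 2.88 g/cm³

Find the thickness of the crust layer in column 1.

Take the compensation level at the base of the deeper column (depth z_c below the surface of column 1) and equate Σ ρ_i t_i down to z_c; mantle fills any gap and the z_c terms cancel.
Column 1: x×2.77 + (z_c − 0 − x)×3.35
Column 2: 4.4×0 + 1.99×1.03 + 0.649×2.5 + 6.65×2.88 + (z_c − 4.4 − 9.289)×3.35
The z_c×3.35 term appears on both sides and cancels. Collect the known terms of each column as K = Σ(ρt)_known − 3.35 × (depth of known layers): K_1 = 0 − 3.35×0 = 0; K_2 = 22.8242 − 3.35×(4.4 + 9.289) = −23.03395.
Balance: K_1 − x×(3.35 − 2.77) = K_2, so x = (K_1 − K_2)/(3.35 − 2.77) = 23.0339/0.58 = 39.7 km.

39.7 km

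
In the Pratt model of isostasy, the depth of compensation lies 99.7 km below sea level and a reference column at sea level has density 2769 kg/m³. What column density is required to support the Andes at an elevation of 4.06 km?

Pratt balance: ρ_ref D = ρ (D + h).
ρ = ρ_ref D/(D + h) = 2769 × 99.7 km/(99.7 km + 4.06 km) = 2660 kg/m³.

2660 kg/m³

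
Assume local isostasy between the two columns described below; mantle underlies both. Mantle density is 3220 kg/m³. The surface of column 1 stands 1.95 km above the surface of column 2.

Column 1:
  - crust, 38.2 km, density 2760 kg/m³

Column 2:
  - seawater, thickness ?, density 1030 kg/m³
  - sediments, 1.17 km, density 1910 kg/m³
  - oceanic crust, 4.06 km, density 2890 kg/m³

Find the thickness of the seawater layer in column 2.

Take the compensation level at the base of the deeper column (depth z_c below the surface of column 1) and equate Σ ρ_i t_i down to z_c; mantle fills any gap and the z_c terms cancel.
Column 1: 38.2×2760 + (z_c − 38.2)×3220
Column 2: 1.95×0 + x×1030 + 1.17×1910 + 4.06×2890 + (z_c − 1.95 − 5.23 − x)×3220
The z_c×3220 term appears on both sides and cancels. Collect the known terms of each column as K = Σ(ρt)_known − 3220 × (depth of known layers): K_1 = 105432 − 3220×38.2 = −17572; K_2 = 13968.1 − 3220×(1.95 + 5.23) = −9151.5.
Balance: K_1 = K_2 − x×(3220 − 1030), so x = (K_2 − K_1)/(3220 − 1030) = 8420.5/2190 = 3.84 km.

3.84 km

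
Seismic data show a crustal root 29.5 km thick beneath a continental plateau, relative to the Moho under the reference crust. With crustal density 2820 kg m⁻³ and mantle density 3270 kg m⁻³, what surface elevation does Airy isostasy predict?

Equating mass per unit area of the two columns: ρ_c h = (ρ_m − ρ_c) r.
h = r (ρ_m − ρ_c) / ρ_c = 29.5 km × (3270 − 2820) / 2820 = 4.71 km.

4.71 km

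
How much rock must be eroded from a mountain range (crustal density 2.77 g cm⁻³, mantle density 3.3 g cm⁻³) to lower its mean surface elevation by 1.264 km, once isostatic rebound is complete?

Net drop Δ = e − u = e − e ρ_c/ρ_m = e (ρ_m − ρ_c)/ρ_m.
e = Δ ρ_m/(ρ_m − ρ_c) = 1.264 km × 3.3/0.53 = 7.87 km.

7.87 km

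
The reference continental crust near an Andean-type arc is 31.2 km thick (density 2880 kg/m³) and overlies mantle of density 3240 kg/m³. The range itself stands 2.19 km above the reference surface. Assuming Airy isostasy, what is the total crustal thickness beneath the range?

Root depth r = h ρ_c / (ρ_m − ρ_c) = 2.19 km × 2880 / 360 = 17.52 km.
Total thickness = T + h + r = 31.2 km + 2.19 km + 17.52 km = 50.9 km.

50.9 km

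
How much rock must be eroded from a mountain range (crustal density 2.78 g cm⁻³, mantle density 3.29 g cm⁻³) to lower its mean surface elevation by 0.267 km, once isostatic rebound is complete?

Net drop Δ = e − u = e − e ρ_c/ρ_m = e (ρ_m − ρ_c)/ρ_m.
e = Δ ρ_m/(ρ_m − ρ_c) = 0.267 km × 3.29/0.51 = 1.72 km.

1.72 km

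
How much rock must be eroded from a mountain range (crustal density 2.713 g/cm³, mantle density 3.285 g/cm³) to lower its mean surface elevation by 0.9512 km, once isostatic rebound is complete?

Net drop Δ = e − u = e − e ρ_c/ρ_m = e (ρ_m − ρ_c)/ρ_m.
e = Δ ρ_m/(ρ_m − ρ_c) = 0.9512 km × 3.285/0.572 = 5.46 km.

5.46 km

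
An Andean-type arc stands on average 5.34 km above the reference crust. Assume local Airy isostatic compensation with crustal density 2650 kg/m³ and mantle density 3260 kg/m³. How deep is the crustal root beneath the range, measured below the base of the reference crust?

23.2 km

Equating mass per unit area of the two columns: the weight of the topography is balanced by the buoyancy of the root, ρ_c h = (ρ_m − ρ_c) r.
r = h · ρ_c / (ρ_m − ρ_c) = 5.34 km × 2650 / (3260 − 2650) = 23.2 km.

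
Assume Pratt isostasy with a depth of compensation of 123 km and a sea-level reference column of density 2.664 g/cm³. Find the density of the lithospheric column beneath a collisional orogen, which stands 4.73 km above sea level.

2.57 g/cm³

Pratt balance: ρ_ref D = ρ (D + h).
ρ = ρ_ref D/(D + h) = 2.664 × 123 km/(123 km + 4.73 km) = 2.57 g/cm³.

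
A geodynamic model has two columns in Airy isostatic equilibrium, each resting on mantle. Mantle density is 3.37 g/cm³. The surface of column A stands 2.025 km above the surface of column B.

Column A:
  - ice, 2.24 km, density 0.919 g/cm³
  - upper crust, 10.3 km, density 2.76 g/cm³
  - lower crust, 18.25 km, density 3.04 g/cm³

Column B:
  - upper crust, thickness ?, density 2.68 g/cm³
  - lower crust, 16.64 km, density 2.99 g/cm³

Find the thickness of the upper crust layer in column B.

Take the compensation level at the base of the deeper column (depth z_c below the surface of column A) and equate Σ ρ_i t_i down to z_c; mantle fills any gap and the z_c terms cancel.
Column A: 2.24×0.919 + 10.3×2.76 + 18.25×3.04 + (z_c − 30.79)×3.37
Column B: 2.025×0 + x×2.68 + 16.64×2.99 + (z_c − 2.025 − 16.64 − x)×3.37
The z_c×3.37 term appears on both sides and cancels. Collect the known terms of each column as K = Σ(ρt)_known − 3.37 × (depth of known layers): K_A = 85.96656 − 3.37×30.79 = −17.79574; K_B = 49.7536 − 3.37×(2.025 + 16.64) = −13.14745.
Balance: K_A = K_B − x×(3.37 − 2.68), so x = (K_B − K_A)/(3.37 − 2.68) = 4.64829/0.69 = 6.74 km.

6.74 km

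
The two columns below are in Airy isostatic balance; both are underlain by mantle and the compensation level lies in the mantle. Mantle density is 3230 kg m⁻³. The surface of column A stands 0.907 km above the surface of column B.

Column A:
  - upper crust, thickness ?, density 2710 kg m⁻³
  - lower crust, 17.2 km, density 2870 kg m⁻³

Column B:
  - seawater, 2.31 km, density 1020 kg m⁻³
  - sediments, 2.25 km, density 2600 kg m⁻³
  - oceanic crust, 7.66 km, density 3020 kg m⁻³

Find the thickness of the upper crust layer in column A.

Take the compensation level at the base of the deeper column (depth z_c below the surface of column A) and equate Σ ρ_i t_i down to z_c; mantle fills any gap and the z_c terms cancel.
Column A: x×2710 + 17.2×2870 + (z_c − 17.2 − x)×3230
Column B: 0.907×0 + 2.31×1020 + 2.25×2600 + 7.66×3020 + (z_c − 0.907 − 12.22)×3230
The z_c×3230 term appears on both sides and cancels. Collect the known terms of each column as K = Σ(ρt)_known − 3230 × (depth of known layers): K_A = 49364 − 3230×17.2 = −6192; K_B = 31339.4 − 3230×(0.907 + 12.22) = −11060.81.
Balance: K_A − x×(3230 − 2710) = K_B, so x = (K_A − K_B)/(3230 − 2710) = 4868.81/520 = 9.36 km.

9.36 km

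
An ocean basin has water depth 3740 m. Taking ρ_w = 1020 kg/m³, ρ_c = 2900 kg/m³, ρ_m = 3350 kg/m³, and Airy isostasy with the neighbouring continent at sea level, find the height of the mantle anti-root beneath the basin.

15600 m

By Archimedes' principle applied to the lithosphere: replacing crust with seawater at the top is compensated by replacing crust with mantle at the base: d (ρ_c − ρ_w) = a (ρ_m − ρ_c).
a = d (ρ_c − ρ_w)/(ρ_m − ρ_c) = 3740 m × 1880/450 = 15600 m.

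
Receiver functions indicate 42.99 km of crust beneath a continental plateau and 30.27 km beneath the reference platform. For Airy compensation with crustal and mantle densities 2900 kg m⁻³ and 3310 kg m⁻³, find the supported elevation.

1.58 km

Excess crust Δ = 42.99 km − 30.27 km = 12.72 km, split between elevation h and root r with h + r = Δ.
Airy balance ρ_c h = (ρ_m − ρ_c) r gives r = h ρ_c/(ρ_m − ρ_c), so h (1 + ρ_c/(ρ_m − ρ_c)) = Δ, i.e. h = Δ (ρ_m − ρ_c)/ρ_m.
h = 12.72 km × 410/3310 = 1.58 km.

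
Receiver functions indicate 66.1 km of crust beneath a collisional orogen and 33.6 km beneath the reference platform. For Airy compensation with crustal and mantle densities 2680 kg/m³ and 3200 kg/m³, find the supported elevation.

5.28 km

Excess crust Δ = 66.1 km − 33.6 km = 32.5 km, split between elevation h and root r with h + r = Δ.
Airy balance ρ_c h = (ρ_m − ρ_c) r gives r = h ρ_c/(ρ_m − ρ_c), so h (1 + ρ_c/(ρ_m − ρ_c)) = Δ, i.e. h = Δ (ρ_m − ρ_c)/ρ_m.
h = 32.5 km × 520/3200 = 5.28 km.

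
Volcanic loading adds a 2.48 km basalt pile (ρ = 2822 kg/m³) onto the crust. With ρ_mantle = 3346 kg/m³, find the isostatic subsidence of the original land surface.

2.09 km

Subaerial loading: s = t ρ_load / ρ_m.
s = 2.48 km × 2822/3346 = 2.09 km.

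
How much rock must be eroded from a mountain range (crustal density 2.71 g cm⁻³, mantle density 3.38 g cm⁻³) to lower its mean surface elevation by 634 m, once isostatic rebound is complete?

3200 m

Net drop Δ = e − u = e − e ρ_c/ρ_m = e (ρ_m − ρ_c)/ρ_m.
e = Δ ρ_m/(ρ_m − ρ_c) = 634 m × 3.38/0.67 = 3200 m.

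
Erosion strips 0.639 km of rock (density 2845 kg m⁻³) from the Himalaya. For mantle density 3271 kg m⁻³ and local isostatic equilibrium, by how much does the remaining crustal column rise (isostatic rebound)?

Unloading: uplift u = e ρ_c/ρ_m = 0.639 km × 2845/3271 = 0.556 km.

0.556 km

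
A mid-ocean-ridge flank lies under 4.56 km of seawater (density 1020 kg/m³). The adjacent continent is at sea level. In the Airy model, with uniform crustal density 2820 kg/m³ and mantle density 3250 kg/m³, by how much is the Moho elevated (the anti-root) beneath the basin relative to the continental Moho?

Equating mass per unit area of the two columns: replacing crust with seawater at the top is compensated by replacing crust with mantle at the base: d (ρ_c − ρ_w) = a (ρ_m − ρ_c).
a = d (ρ_c − ρ_w)/(ρ_m − ρ_c) = 4.56 km × 1800/430 = 19.1 km.

19.1 km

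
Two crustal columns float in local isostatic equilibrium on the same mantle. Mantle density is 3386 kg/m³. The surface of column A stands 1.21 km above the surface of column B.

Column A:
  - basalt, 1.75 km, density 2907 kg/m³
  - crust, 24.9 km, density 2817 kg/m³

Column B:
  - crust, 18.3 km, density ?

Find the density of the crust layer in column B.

2790 kg/m³

Take the compensation level at the base of the deeper column (depth z_c below the surface of column A) and equate Σ ρ_i t_i down to z_c; mantle fills any gap and the z_c terms cancel.
Column A: 1.75×2907 + 24.9×2817 + (z_c − 26.65)×3386
Column B: 1.21×0 + 18.3×ρ + (z_c − 1.21 − 18.3)×3386
The z_c×3386 term appears on both sides and cancels. Collect the known terms of each column as K = Σ(ρt)_known − 3386 × (depth of known layers): K_A = 75230.55 − 3386×26.65 = −15006.35; K_B = 0 − 3386×(1.21 + 18.3) = −66060.86.
Balance: K_A = K_B + 18.3×ρ, so ρ = (K_A − K_B)/18.3 = 51054.5/18.3 = 2790 kg/m³.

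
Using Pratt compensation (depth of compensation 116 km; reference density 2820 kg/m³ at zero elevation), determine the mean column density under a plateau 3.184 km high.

Pratt balance: ρ_ref D = ρ (D + h).
ρ = ρ_ref D/(D + h) = 2820 × 116 km/(116 km + 3.184 km) = 2740 kg/m³.

2740 kg/m³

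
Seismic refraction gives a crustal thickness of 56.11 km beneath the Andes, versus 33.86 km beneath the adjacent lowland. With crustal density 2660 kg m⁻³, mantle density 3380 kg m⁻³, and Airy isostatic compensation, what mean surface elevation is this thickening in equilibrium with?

Excess crust Δ = 56.11 km − 33.86 km = 22.25 km, split between elevation h and root r with h + r = Δ.
Airy balance ρ_c h = (ρ_m − ρ_c) r gives r = h ρ_c/(ρ_m − ρ_c), so h (1 + ρ_c/(ρ_m − ρ_c)) = Δ, i.e. h = Δ (ρ_m − ρ_c)/ρ_m.
h = 22.25 km × 720/3380 = 4.74 km.

4.74 km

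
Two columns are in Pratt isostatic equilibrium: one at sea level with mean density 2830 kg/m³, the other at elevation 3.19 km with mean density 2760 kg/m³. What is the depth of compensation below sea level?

ρ_ref D = ρ (D + h) → D (ρ_ref − ρ) = ρ h.
D = ρ h/(ρ_ref − ρ) = 2760 × 3.19 km/(2830 − 2760) = 126 km.

126 km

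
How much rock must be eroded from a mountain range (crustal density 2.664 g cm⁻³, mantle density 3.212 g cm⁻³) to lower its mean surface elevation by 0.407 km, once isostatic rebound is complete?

2.39 km

Net drop Δ = e − u = e − e ρ_c/ρ_m = e (ρ_m − ρ_c)/ρ_m.
e = Δ ρ_m/(ρ_m − ρ_c) = 0.407 km × 3.212/0.548 = 2.39 km.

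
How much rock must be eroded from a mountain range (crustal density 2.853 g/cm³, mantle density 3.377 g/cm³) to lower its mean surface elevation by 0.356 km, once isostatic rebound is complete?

2.29 km

Net drop Δ = e − u = e − e ρ_c/ρ_m = e (ρ_m − ρ_c)/ρ_m.
e = Δ ρ_m/(ρ_m − ρ_c) = 0.356 km × 3.377/0.524 = 2.29 km.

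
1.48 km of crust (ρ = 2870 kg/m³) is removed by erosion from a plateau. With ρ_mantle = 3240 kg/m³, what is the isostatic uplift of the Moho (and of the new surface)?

1.31 km

Unloading: uplift u = e ρ_c/ρ_m = 1.48 km × 2870/3240 = 1.31 km.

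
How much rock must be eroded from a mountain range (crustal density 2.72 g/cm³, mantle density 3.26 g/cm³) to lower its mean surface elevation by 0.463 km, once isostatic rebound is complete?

2.8 km

Net drop Δ = e − u = e − e ρ_c/ρ_m = e (ρ_m − ρ_c)/ρ_m.
e = Δ ρ_m/(ρ_m − ρ_c) = 0.463 km × 3.26/0.54 = 2.8 km.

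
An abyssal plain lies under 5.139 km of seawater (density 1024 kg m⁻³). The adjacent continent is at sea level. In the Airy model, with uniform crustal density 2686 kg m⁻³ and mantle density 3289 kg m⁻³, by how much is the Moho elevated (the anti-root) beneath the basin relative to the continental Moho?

14.2 km

For local isostatic compensation: replacing crust with seawater at the top is compensated by replacing crust with mantle at the base: d (ρ_c − ρ_w) = a (ρ_m − ρ_c).
a = d (ρ_c − ρ_w)/(ρ_m − ρ_c) = 5.139 km × 1662/603 = 14.2 km.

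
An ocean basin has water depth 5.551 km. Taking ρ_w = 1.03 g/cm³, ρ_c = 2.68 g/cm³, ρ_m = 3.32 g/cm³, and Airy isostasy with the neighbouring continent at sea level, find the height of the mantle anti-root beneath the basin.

For local isostatic compensation: replacing crust with seawater at the top is compensated by replacing crust with mantle at the base: d (ρ_c − ρ_w) = a (ρ_m − ρ_c).
a = d (ρ_c − ρ_w)/(ρ_m − ρ_c) = 5.551 km × 1.65/0.64 = 14.3 km.

14.3 km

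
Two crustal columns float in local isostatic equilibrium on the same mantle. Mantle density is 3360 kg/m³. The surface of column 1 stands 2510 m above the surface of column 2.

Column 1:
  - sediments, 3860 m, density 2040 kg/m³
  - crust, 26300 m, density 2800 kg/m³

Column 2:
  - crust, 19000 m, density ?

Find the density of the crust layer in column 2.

Take the compensation level at the base of the deeper column (depth z_c below the surface of column 1) and equate Σ ρ_i t_i down to z_c; mantle fills any gap and the z_c terms cancel.
Column 1: 3860×2040 + 26300×2800 + (z_c − 30160)×3360
Column 2: 2510×0 + 19000×ρ + (z_c − 2510 − 19000)×3360
The z_c×3360 term appears on both sides and cancels. Collect the known terms of each column as K = Σ(ρt)_known − 3360 × (depth of known layers): K_1 = 81514400 − 3360×30160 = −19823200; K_2 = 0 − 3360×(2510 + 19000) = −72273600.
Balance: K_1 = K_2 + 19000×ρ, so ρ = (K_1 − K_2)/19000 = 52450400/19000 = 2760 kg/m³.

2760 kg/m³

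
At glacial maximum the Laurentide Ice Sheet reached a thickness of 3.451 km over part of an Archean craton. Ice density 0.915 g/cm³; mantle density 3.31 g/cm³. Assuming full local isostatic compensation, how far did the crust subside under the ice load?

Isostatic balance requires: the ice load ρ_ice t is balanced by mantle displaced below, ρ_m s.
s = t ρ_ice / ρ_m = 3.451 km × 0.915/3.31 = 0.954 km.

0.954 km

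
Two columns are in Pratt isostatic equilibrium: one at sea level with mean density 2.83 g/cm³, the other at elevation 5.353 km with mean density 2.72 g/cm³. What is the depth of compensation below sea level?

132 km

ρ_ref D = ρ (D + h) → D (ρ_ref − ρ) = ρ h.
D = ρ h/(ρ_ref − ρ) = 2.72 × 5.353 km/(2.83 − 2.72) = 132 km.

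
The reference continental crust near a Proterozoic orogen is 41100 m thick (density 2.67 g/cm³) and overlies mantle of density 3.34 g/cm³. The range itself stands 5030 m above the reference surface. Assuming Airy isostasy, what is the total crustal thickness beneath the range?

Root depth r = h ρ_c / (ρ_m − ρ_c) = 5030 m × 2.67 / 0.67 = 20040 m.
Total thickness = T + h + r = 41100 m + 5030 m + 20040 m = 66200 m.

66200 m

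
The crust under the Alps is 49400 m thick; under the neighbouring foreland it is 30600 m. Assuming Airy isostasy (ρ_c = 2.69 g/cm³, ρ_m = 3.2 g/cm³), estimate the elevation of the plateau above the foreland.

3000 m

Excess crust Δ = 49400 m − 30600 m = 18800 m, split between elevation h and root r with h + r = Δ.
Airy balance ρ_c h = (ρ_m − ρ_c) r gives r = h ρ_c/(ρ_m − ρ_c), so h (1 + ρ_c/(ρ_m − ρ_c)) = Δ, i.e. h = Δ (ρ_m − ρ_c)/ρ_m.
h = 18800 m × 0.51/3.2 = 3000 m.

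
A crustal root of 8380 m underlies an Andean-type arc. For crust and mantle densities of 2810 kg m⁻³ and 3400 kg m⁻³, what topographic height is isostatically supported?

1760 m

For local isostatic compensation: ρ_c h = (ρ_m − ρ_c) r.
h = r (ρ_m − ρ_c) / ρ_c = 8380 m × (3400 − 2810) / 2810 = 1760 m.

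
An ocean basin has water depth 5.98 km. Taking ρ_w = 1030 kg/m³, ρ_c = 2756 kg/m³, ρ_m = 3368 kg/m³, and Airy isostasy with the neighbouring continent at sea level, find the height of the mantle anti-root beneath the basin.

16.9 km

In Airy isostatic equilibrium: replacing crust with seawater at the top is compensated by replacing crust with mantle at the base: d (ρ_c − ρ_w) = a (ρ_m − ρ_c).
a = d (ρ_c − ρ_w)/(ρ_m − ρ_c) = 5.98 km × 1726/612 = 16.9 km.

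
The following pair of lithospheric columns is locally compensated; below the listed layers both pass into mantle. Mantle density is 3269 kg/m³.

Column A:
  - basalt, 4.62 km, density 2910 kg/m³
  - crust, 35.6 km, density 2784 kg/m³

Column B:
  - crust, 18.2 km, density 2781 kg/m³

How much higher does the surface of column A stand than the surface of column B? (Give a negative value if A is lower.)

3.07 km

For any compensation level in the mantle, the mantle terms cancel and isostasy reduces to e = (Σt_A − Σt_B) − (Σ(ρt)_A − Σ(ρt)_B) / ρ_m.
Σt_A = 40.22 km; Σt_B = 18.2 km; Σ(ρt)_A = 112554.6; Σ(ρt)_B = 50614.2 (in km·kg/m³).
e = (40.22 − 18.2) − (112554.6 − 50614.2) / 3269 = 3.07 km.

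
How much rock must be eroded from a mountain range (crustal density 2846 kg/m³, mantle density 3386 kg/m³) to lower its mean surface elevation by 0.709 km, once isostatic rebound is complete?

Net drop Δ = e − u = e − e ρ_c/ρ_m = e (ρ_m − ρ_c)/ρ_m.
e = Δ ρ_m/(ρ_m − ρ_c) = 0.709 km × 3386/540 = 4.45 km.

4.45 km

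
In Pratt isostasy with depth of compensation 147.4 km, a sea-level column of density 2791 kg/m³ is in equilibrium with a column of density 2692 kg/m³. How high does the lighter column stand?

5.42 km

ρ_ref D = ρ (D + h) → h = D (ρ_ref − ρ)/ρ.
h = 147.4 km × (2791 − 2692)/2692 = 5.42 km.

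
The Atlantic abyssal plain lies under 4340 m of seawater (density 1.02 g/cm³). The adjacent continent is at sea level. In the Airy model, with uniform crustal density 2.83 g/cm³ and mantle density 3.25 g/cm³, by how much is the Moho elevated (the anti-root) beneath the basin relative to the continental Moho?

18700 m

Equating mass per unit area of the two columns: replacing crust with seawater at the top is compensated by replacing crust with mantle at the base: d (ρ_c − ρ_w) = a (ρ_m − ρ_c).
a = d (ρ_c − ρ_w)/(ρ_m − ρ_c) = 4340 m × 1.81/0.42 = 18700 m.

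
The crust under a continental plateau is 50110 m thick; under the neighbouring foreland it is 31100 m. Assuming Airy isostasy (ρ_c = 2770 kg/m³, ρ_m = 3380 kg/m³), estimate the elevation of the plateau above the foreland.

3430 m

Excess crust Δ = 50110 m − 31100 m = 19010 m, split between elevation h and root r with h + r = Δ.
Airy balance ρ_c h = (ρ_m − ρ_c) r gives r = h ρ_c/(ρ_m − ρ_c), so h (1 + ρ_c/(ρ_m − ρ_c)) = Δ, i.e. h = Δ (ρ_m − ρ_c)/ρ_m.
h = 19010 m × 610/3380 = 3430 m.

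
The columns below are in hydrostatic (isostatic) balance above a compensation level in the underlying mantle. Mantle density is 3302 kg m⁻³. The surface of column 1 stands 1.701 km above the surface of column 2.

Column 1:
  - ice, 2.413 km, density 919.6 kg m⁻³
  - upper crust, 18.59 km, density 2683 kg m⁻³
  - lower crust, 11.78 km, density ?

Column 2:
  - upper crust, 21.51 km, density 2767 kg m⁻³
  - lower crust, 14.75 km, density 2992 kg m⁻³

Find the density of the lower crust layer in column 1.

2920 kg m⁻³

Take the compensation level at the base of the deeper column (depth z_c below the surface of column 1) and equate Σ ρ_i t_i down to z_c; mantle fills any gap and the z_c terms cancel.
Column 1: 2.413×919.6 + 18.59×2683 + 11.78×ρ + (z_c − 32.783)×3302
Column 2: 1.701×0 + 21.51×2767 + 14.75×2992 + (z_c − 1.701 − 36.26)×3302
The z_c×3302 term appears on both sides and cancels. Collect the known terms of each column as K = Σ(ρt)_known − 3302 × (depth of known layers): K_1 = 52095.9648 − 3302×32.783 = −56153.5012; K_2 = 103650.17 − 3302×(1.701 + 36.26) = −21697.052.
Balance: K_1 + 11.78×ρ = K_2, so ρ = (K_2 − K_1)/11.78 = 34456.4/11.78 = 2920 kg m⁻³.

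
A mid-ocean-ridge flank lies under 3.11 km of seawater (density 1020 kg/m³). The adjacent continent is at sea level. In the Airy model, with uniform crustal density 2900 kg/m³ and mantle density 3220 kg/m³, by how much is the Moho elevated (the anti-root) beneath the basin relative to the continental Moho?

For local isostatic compensation: replacing crust with seawater at the top is compensated by replacing crust with mantle at the base: d (ρ_c − ρ_w) = a (ρ_m − ρ_c).
a = d (ρ_c − ρ_w)/(ρ_m − ρ_c) = 3.11 km × 1880/320 = 18.3 km.

18.3 km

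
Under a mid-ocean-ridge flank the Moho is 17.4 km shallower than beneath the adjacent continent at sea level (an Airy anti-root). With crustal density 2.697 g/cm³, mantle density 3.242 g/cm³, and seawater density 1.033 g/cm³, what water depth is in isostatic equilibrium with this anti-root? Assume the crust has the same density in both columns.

Replacing a thickness d of crust by seawater at the top must be balanced by replacing crust with mantle at the base: d (ρ_c − ρ_w) = a (ρ_m − ρ_c).
d = a (ρ_m − ρ_c)/(ρ_c − ρ_w) = 17.4 km × 0.545/1.664 = 5.7 km.

5.7 km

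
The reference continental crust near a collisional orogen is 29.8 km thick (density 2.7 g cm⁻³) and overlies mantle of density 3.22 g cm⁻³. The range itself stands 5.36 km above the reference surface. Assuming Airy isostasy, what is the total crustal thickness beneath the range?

Root depth r = h ρ_c / (ρ_m − ρ_c) = 5.36 km × 2.7 / 0.52 = 27.83 km.
Total thickness = T + h + r = 29.8 km + 5.36 km + 27.83 km = 63 km.

63 km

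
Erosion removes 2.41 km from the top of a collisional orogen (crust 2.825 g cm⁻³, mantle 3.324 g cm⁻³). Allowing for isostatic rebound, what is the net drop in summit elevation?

0.362 km

Rebound u = e ρ_c/ρ_m = 2.41 km × 2.825/3.324 = 2.048 km.
Net surface drop = e − u = 2.41 km − 2.048 km = e (ρ_m − ρ_c)/ρ_m = 0.362 km.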